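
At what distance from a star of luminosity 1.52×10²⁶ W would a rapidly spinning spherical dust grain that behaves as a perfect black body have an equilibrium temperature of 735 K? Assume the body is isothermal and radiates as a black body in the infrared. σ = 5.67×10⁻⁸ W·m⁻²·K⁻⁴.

d ≈ 1.35×10¹⁰ m

For an isothermal black-emitting sphere, (1−a)S·πr² = σ·4πr²·T⁴ ⇒ S = 4σT⁴/(1−a).
S = 4·5.67×10⁻⁸·(735)⁴/1.00 = 66190 W/m².
Flux falls as S = L/(4πd²), so d = √(L/(4πS)) = √(1.52×10²⁶/(4π·66190)).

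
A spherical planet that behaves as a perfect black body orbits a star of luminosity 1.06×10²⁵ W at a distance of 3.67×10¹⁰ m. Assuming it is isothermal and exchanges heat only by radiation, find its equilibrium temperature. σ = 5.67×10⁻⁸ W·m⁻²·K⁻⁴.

First find the stellar flux at distance d: S = L/(4πd²) = 1.06×10²⁵/(4π·(3.67×10¹⁰)²) = 626.3 W/m².
For an isothermal sphere, absorbed (1−a)S·πr² = emitted σ·4πr²·T⁴, so T⁴ = (1−a)S/(4σ).
T⁴ = 1.00·626.3/(4·5.67×10⁻⁸) = 2.761×10⁹ K⁴.

T ≈ 229 K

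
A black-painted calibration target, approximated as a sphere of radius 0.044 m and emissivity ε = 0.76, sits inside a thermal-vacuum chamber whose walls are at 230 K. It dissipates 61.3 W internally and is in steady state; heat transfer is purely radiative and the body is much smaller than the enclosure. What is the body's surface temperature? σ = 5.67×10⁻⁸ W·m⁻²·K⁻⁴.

T ≈ 498 K

For a small grey body in a large enclosure, net radiated power = εσA(T⁴ − T_w⁴).
Steady state: P = εσA(T⁴ − T_w⁴) with A = 4πr² = 0.02433 m².
T⁴ = P/(εσA) + T_w⁴ = 61.3/(0.76·5.67×10⁻⁸·0.02433) + (230)⁴
    = 5.847×10¹⁰ + 2.798×10⁹ = 6.127×10¹⁰ K⁴.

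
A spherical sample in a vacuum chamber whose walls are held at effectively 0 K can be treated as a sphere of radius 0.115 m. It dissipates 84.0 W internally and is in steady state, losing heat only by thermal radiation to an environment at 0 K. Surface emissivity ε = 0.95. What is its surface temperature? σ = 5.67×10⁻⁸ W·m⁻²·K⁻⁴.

Steady state: internal power = radiated power, P = εσA T⁴.
Radiating area A = 4πr² = 0.1662 m².
T⁴ = P/(εσA) = 84.0/(0.95·5.67×10⁻⁸·0.1662) = 9.384×10⁹ K⁴.
T = (9.384×10⁹)^(1/4).

T ≈ 311 K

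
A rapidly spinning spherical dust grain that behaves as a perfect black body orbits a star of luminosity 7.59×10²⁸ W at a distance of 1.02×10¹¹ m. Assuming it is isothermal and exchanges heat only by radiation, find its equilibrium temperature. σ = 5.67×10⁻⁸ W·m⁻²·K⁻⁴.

First find the stellar flux at distance d: S = L/(4πd²) = 7.59×10²⁸/(4π·(1.02×10¹¹)²) = 5.805×10⁵ W/m².
For an isothermal sphere, absorbed (1−a)S·πr² = emitted σ·4πr²·T⁴, so T⁴ = (1−a)S/(4σ).
T⁴ = 1.00·5.805×10⁵/(4·5.67×10⁻⁸) = 2.560×10¹² K⁴.

T ≈ 1260 K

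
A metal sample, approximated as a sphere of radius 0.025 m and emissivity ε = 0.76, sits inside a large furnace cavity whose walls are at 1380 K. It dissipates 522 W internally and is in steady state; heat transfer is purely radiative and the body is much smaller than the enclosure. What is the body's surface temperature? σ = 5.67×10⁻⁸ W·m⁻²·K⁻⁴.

For a small grey body in a large enclosure, net radiated power = εσA(T⁴ − T_w⁴).
Steady state: P = εσA(T⁴ − T_w⁴) with A = 4πr² = 0.007854 m².
T⁴ = P/(εσA) + T_w⁴ = 522/(0.76·5.67×10⁻⁸·0.007854) + (1380)⁴
    = 1.542×10¹² + 3.627×10¹² = 5.169×10¹² K⁴.

T ≈ 1510 K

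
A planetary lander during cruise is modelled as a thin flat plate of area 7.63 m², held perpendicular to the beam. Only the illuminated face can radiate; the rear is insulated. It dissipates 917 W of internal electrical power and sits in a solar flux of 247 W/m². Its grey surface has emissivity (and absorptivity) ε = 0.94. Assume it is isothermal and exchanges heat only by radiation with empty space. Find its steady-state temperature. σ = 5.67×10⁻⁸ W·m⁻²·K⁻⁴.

At steady state, absorbed solar power + internal power = radiated power.
Absorbed: α·S·A_cross = 0.94·247·7.630 = 1772 W (cross-section A).
Total input = 1772 + 917 = 2689 W.
Radiated: εσ·A_surf·T⁴ with A_surf = A = 7.630 m².
T⁴ = 2689/(0.94·5.67×10⁻⁸·7.630) = 6.611×10⁹ K⁴.

T ≈ 285 K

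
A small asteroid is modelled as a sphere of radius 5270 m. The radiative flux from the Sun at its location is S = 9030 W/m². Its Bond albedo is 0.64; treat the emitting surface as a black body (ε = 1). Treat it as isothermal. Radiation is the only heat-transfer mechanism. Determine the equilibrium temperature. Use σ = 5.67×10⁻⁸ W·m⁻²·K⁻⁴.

T ≈ 346 K

At equilibrium, absorbed power = emitted power.
Absorbing cross-section = πr² = 8.725×10⁷ m²; emitting surface = 4πr² = 3.490×10⁸ m² (ratio 4).
(1−a)S·A_cross = εσ·A_surf·T⁴  ⇒  T⁴ = (1−a)S/(4σ).
T⁴ = 0.360·9030/(4·5.67×10⁻⁸) = 1.433×10¹⁰ K⁴.
T = (1.433×10¹⁰)^(1/4).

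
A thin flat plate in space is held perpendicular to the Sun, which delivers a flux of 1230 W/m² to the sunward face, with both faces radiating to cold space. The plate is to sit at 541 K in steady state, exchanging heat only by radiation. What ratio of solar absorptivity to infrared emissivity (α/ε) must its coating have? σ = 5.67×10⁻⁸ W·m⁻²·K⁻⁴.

α/ε ≈ 7.90

Balance: αS·A = εσ·2A·T⁴ ⇒ α/ε = 2σT⁴/S.
α/ε = 2·5.67×10⁻⁸·(541)⁴/1230 = 2·5.67×10⁻⁸·8.566×10¹⁰/1230.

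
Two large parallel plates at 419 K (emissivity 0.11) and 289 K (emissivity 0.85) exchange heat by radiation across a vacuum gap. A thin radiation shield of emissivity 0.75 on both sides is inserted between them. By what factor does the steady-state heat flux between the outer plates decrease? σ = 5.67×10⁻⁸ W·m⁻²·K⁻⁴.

factor ≈ 1.18

Without shield: q₀ = σΔ(T⁴)/(1/ε₁+1/ε₂−1) with denominator 9.267.
With shield the two gaps are in series; the resistances add: (1/ε₁+1/ε_s−1)+(1/ε_s+1/ε₂−1) = 9.424+1.510 = 10.93.
Heat-flux ratio q₀/q = 10.93/9.267.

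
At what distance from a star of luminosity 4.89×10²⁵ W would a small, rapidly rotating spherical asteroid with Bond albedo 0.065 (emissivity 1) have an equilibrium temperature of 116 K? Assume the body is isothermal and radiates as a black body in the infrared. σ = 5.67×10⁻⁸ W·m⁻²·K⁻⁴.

d ≈ 2.98×10¹¹ m

For an isothermal black-emitting sphere, (1−a)S·πr² = σ·4πr²·T⁴ ⇒ S = 4σT⁴/(1−a).
S = 4·5.67×10⁻⁸·(116)⁴/0.935 = 43.92 W/m².
Flux falls as S = L/(4πd²), so d = √(L/(4πS)) = √(4.89×10²⁵/(4π·43.92)).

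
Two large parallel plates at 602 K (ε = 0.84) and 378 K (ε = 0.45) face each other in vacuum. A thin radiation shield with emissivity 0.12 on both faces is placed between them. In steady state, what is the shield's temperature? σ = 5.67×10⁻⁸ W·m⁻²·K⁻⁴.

T_s ≈ 530 K

In steady state the net flux on the hot side equals that on the cold side.
σ(T₁⁴−T_s⁴)/D₁ = σ(T_s⁴−T₂⁴)/D₂, with D₁ = 1/ε₁+1/ε_s−1 = 8.524, D₂ = 1/ε_s+1/ε₂−1 = 9.556.
Solve for T_s⁴: T_s⁴ = (D₂·T₁⁴ + D₁·T₂⁴)/(D₁+D₂) = 7.904×10¹⁰ K⁴.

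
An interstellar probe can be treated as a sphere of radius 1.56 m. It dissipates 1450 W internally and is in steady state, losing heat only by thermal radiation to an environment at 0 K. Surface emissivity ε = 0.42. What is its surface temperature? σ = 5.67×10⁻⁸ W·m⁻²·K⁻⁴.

Steady state: internal power = radiated power, P = εσA T⁴.
Radiating area A = 4πr² = 30.58 m².
T⁴ = P/(εσA) = 1450/(0.42·5.67×10⁻⁸·30.58) = 1.991×10⁹ K⁴.
T = (1.991×10⁹)^(1/4).

T ≈ 211 K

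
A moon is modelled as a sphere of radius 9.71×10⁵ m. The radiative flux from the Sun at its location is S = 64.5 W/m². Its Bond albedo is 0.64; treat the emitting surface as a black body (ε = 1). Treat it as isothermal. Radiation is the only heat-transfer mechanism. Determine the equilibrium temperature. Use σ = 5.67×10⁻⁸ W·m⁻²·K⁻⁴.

At equilibrium, absorbed power = emitted power.
Absorbing cross-section = πr² = 2.962×10¹² m²; emitting surface = 4πr² = 1.185×10¹³ m² (ratio 4).
(1−a)S·A_cross = εσ·A_surf·T⁴  ⇒  T⁴ = (1−a)S/(4σ).
T⁴ = 0.360·64.5/(4·5.67×10⁻⁸) = 1.024×10⁸ K⁴.
T = (1.024×10⁸)^(1/4).

T ≈ 101 K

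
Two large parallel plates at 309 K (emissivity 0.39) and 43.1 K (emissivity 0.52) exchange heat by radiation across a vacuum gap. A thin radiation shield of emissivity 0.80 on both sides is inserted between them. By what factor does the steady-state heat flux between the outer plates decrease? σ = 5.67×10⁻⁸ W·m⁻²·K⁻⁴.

Without shield: q₀ = σΔ(T⁴)/(1/ε₁+1/ε₂−1) with denominator 3.487.
With shield the two gaps are in series; the resistances add: (1/ε₁+1/ε_s−1)+(1/ε_s+1/ε₂−1) = 2.814+2.173 = 4.987.
Heat-flux ratio q₀/q = 4.987/3.487.

factor ≈ 1.43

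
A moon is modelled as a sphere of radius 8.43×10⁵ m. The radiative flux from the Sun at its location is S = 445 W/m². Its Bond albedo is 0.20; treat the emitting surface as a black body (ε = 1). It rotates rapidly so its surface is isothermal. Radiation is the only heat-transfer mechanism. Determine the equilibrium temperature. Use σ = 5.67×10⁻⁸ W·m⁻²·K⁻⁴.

At equilibrium, absorbed power = emitted power.
Absorbing cross-section = πr² = 2.233×10¹² m²; emitting surface = 4πr² = 8.930×10¹² m² (ratio 4).
(1−a)S·A_cross = εσ·A_surf·T⁴  ⇒  T⁴ = (1−a)S/(4σ).
T⁴ = 0.800·445/(4·5.67×10⁻⁸) = 1.570×10⁹ K⁴.
T = (1.570×10⁹)^(1/4).

T ≈ 199 K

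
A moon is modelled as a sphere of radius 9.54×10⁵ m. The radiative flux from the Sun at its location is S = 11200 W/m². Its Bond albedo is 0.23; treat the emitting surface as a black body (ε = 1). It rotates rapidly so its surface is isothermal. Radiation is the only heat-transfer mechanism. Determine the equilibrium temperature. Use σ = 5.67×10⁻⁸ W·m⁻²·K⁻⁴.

At equilibrium, absorbed power = emitted power.
Absorbing cross-section = πr² = 2.859×10¹² m²; emitting surface = 4πr² = 1.144×10¹³ m² (ratio 4).
(1−a)S·A_cross = εσ·A_surf·T⁴  ⇒  T⁴ = (1−a)S/(4σ).
T⁴ = 0.770·11200/(4·5.67×10⁻⁸) = 3.802×10¹⁰ K⁴.
T = (3.802×10¹⁰)^(1/4).

T ≈ 442 K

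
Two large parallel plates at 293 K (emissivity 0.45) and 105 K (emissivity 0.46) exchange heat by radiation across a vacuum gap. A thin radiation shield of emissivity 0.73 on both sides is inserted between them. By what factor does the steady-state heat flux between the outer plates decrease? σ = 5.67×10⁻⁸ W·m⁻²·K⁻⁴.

Without shield: q₀ = σΔ(T⁴)/(1/ε₁+1/ε₂−1) with denominator 3.396.
With shield the two gaps are in series; the resistances add: (1/ε₁+1/ε_s−1)+(1/ε_s+1/ε₂−1) = 2.592+2.544 = 5.136.
Heat-flux ratio q₀/q = 5.136/3.396.

factor ≈ 1.51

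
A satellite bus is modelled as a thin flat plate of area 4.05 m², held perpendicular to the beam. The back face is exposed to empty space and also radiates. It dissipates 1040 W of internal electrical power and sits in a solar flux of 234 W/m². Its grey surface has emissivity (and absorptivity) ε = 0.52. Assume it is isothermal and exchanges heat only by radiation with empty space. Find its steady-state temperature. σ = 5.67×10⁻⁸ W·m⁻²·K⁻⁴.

At steady state, absorbed solar power + internal power = radiated power.
Absorbed: α·S·A_cross = 0.52·234·4.050 = 492.8 W (cross-section A).
Total input = 492.8 + 1040 = 1533 W.
Radiated: εσ·A_surf·T⁴ with A_surf = 2A = 8.100 m².
T⁴ = 1533/(0.52·5.67×10⁻⁸·8.100) = 6.418×10⁹ K⁴.

T ≈ 283 K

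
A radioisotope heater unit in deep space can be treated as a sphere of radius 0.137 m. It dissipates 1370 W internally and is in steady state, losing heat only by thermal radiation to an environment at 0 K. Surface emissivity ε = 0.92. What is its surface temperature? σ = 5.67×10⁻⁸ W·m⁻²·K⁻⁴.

Steady state: internal power = radiated power, P = εσA T⁴.
Radiating area A = 4πr² = 0.2359 m².
T⁴ = P/(εσA) = 1370/(0.92·5.67×10⁻⁸·0.2359) = 1.114×10¹¹ K⁴.
T = (1.114×10¹¹)^(1/4).

T ≈ 578 K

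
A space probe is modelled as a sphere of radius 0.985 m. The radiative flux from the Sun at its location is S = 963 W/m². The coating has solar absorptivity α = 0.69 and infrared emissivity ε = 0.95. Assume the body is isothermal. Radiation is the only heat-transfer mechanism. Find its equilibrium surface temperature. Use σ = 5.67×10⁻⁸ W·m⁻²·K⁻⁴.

T ≈ 236 K

At equilibrium, absorbed power = emitted power.
Absorbing cross-section = πr² = 3.048 m²; emitting surface = 4πr² = 12.19 m² (ratio 4).
αS·A_cross = εσ·A_surf·T⁴  ⇒  T⁴ = αS/(ε·4σ).
T⁴ = 0.690·963/(0.95·4·5.67×10⁻⁸) = 3.084×10⁹ K⁴.
T = (3.084×10⁹)^(1/4).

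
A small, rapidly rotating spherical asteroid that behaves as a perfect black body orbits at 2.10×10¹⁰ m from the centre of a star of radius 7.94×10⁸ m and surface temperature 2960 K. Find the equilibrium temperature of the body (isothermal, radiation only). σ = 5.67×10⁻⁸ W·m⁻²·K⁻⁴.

T ≈ 407 K

The star's surface emits σT_*⁴; at distance d the flux is S = σT_*⁴(R_*/d)².
S = 5.67×10⁻⁸·(2960)⁴·(7.94×10⁸/2.10×10¹⁰)² = 6222 W/m².
For an isothermal sphere T⁴ = (1−a)S/(4σ) = 2.744×10¹⁰ K⁴.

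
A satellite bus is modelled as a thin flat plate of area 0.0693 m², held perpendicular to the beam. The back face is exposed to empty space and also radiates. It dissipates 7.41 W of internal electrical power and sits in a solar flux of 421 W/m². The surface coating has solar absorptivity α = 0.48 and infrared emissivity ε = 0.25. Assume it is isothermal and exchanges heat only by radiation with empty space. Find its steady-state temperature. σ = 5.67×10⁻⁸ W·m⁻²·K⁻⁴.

At steady state, absorbed solar power + internal power = radiated power.
Absorbed: α·S·A_cross = 0.48·421·0.06930 = 14.00 W (cross-section A).
Total input = 14.00 + 7.41 = 21.41 W.
Radiated: εσ·A_surf·T⁴ with A_surf = 2A = 0.1386 m².
T⁴ = 21.41/(0.25·5.67×10⁻⁸·0.1386) = 1.090×10¹⁰ K⁴.

T ≈ 323 K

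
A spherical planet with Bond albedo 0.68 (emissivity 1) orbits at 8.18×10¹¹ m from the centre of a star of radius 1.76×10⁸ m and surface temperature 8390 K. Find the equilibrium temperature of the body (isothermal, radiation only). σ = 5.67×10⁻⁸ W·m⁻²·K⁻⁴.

T ≈ 65.5 K

The star's surface emits σT_*⁴; at distance d the flux is S = σT_*⁴(R_*/d)².
S = 5.67×10⁻⁸·(8390)⁴·(1.76×10⁸/8.18×10¹¹)² = 13.01 W/m².
For an isothermal sphere T⁴ = (1−a)S/(4σ) = 1.835×10⁷ K⁴.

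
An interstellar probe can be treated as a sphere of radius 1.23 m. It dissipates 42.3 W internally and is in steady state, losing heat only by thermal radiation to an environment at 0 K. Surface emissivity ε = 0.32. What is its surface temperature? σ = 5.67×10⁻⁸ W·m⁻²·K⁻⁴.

Steady state: internal power = radiated power, P = εσA T⁴.
Radiating area A = 4πr² = 19.01 m².
T⁴ = P/(εσA) = 42.3/(0.32·5.67×10⁻⁸·19.01) = 1.226×10⁸ K⁴.
T = (1.226×10⁸)^(1/4).

T ≈ 105 K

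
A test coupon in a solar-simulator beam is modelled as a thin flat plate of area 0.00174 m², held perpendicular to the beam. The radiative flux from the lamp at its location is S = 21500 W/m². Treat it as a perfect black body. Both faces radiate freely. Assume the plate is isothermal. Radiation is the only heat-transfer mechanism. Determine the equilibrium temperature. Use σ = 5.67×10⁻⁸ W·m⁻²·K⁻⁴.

T ≈ 660 K

At equilibrium, absorbed power = emitted power.
Absorbing cross-section = A = 0.001740 m²; emitting surface = 2A = 0.003480 m² (ratio 2).
S·A_cross = εσ·A_surf·T⁴  ⇒  T⁴ = S/(2σ).
T⁴ = 1.00·21500/(2·5.67×10⁻⁸) = 1.896×10¹¹ K⁴.
T = (1.896×10¹¹)^(1/4).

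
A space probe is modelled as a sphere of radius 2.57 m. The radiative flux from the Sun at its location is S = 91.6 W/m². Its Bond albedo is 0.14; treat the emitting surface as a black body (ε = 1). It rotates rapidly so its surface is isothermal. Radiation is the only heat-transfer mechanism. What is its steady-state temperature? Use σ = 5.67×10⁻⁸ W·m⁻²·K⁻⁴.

At equilibrium, absorbed power = emitted power.
Absorbing cross-section = πr² = 20.75 m²; emitting surface = 4πr² = 83.00 m² (ratio 4).
(1−a)S·A_cross = εσ·A_surf·T⁴  ⇒  T⁴ = (1−a)S/(4σ).
T⁴ = 0.860·91.6/(4·5.67×10⁻⁸) = 3.473×10⁸ K⁴.
T = (3.473×10⁸)^(1/4).

T ≈ 137 K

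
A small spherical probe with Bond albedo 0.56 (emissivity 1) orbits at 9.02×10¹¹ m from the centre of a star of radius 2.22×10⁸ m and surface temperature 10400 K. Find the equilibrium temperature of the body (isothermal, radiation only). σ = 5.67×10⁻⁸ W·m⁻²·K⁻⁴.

The star's surface emits σT_*⁴; at distance d the flux is S = σT_*⁴(R_*/d)².
S = 5.67×10⁻⁸·(10400)⁴·(2.22×10⁸/9.02×10¹¹)² = 40.18 W/m².
For an isothermal sphere T⁴ = (1−a)S/(4σ) = 7.795×10⁷ K⁴.

T ≈ 94.0 K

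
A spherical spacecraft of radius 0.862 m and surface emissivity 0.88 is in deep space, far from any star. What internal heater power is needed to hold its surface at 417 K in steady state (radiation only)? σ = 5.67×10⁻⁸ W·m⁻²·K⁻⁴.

P ≈ 14100 W

P = εσ·4πr²·T⁴.
4πr² = 9.337 m²; T⁴ = 3.024×10¹⁰ K⁴.
P = 0.88·5.67×10⁻⁸·9.337·3.024×10¹⁰.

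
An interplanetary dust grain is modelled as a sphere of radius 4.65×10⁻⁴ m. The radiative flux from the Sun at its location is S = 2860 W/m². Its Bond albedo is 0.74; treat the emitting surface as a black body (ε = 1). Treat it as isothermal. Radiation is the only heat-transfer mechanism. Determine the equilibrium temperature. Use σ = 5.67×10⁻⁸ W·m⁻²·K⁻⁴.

At equilibrium, absorbed power = emitted power.
Absorbing cross-section = πr² = 6.793×10⁻⁷ m²; emitting surface = 4πr² = 2.717×10⁻⁶ m² (ratio 4).
(1−a)S·A_cross = εσ·A_surf·T⁴  ⇒  T⁴ = (1−a)S/(4σ).
T⁴ = 0.260·2860/(4·5.67×10⁻⁸) = 3.279×10⁹ K⁴.
T = (3.279×10⁹)^(1/4).

T ≈ 239 K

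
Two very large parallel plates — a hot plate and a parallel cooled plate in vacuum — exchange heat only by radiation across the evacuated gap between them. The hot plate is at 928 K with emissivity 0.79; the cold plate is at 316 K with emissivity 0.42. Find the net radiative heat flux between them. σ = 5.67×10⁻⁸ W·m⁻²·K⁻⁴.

For two infinite grey parallel plates, q = σ(T₁⁴ − T₂⁴)/(1/ε₁ + 1/ε₂ − 1).
T₁⁴ − T₂⁴ = 7.416×10¹¹ − 9.971×10⁹ = 7.317×10¹¹ K⁴.
1/ε₁ + 1/ε₂ − 1 = 1.266 + 2.381 − 1 = 2.647.
q = 5.67×10⁻⁸ × 7.317×10¹¹ / 2.647.

q ≈ 15700 W/m²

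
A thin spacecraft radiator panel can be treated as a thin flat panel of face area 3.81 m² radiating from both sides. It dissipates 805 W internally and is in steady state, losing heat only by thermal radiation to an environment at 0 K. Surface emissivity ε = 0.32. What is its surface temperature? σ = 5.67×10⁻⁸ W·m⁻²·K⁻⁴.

Steady state: internal power = radiated power, P = εσA T⁴.
Radiating area A = 2·3.81 = 7.620 m².
T⁴ = P/(εσA) = 805/(0.32·5.67×10⁻⁸·7.620) = 5.822×10⁹ K⁴.
T = (5.822×10⁹)^(1/4).

T ≈ 276 K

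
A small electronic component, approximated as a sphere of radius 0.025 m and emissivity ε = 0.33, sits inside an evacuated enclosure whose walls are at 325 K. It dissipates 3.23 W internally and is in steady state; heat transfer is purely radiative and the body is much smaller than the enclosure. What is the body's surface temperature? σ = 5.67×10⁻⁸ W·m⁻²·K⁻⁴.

For a small grey body in a large enclosure, net radiated power = εσA(T⁴ − T_w⁴).
Steady state: P = εσA(T⁴ − T_w⁴) with A = 4πr² = 0.007854 m².
T⁴ = P/(εσA) + T_w⁴ = 3.23/(0.33·5.67×10⁻⁸·0.007854) + (325)⁴
    = 2.198×10¹⁰ + 1.116×10¹⁰ = 3.314×10¹⁰ K⁴.

T ≈ 427 K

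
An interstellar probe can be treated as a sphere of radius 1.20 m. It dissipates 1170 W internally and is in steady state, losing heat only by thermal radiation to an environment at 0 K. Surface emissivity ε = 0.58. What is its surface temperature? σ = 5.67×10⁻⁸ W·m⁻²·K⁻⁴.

Steady state: internal power = radiated power, P = εσA T⁴.
Radiating area A = 4πr² = 18.10 m².
T⁴ = P/(εσA) = 1170/(0.58·5.67×10⁻⁸·18.10) = 1.966×10⁹ K⁴.
T = (1.966×10⁹)^(1/4).

T ≈ 211 K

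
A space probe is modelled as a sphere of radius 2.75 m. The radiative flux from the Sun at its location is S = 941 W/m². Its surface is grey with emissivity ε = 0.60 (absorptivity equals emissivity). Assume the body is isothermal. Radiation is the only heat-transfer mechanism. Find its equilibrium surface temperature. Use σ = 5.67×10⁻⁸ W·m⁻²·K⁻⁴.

T ≈ 254 K

At equilibrium, absorbed power = emitted power.
Absorbing cross-section = πr² = 23.76 m²; emitting surface = 4πr² = 95.03 m² (ratio 4).
εS·A_cross = εσ·A_surf·T⁴  ⇒  T⁴ = S/(4σ)   (ε cancels).
T⁴ = 941/(4·5.67×10⁻⁸) = 4.149×10⁹ K⁴.
T = (4.149×10⁹)^(1/4).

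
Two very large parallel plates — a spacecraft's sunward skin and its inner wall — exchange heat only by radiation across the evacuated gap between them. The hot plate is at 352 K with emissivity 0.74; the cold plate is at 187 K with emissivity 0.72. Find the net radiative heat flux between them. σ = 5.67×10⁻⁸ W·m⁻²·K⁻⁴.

For two infinite grey parallel plates, q = σ(T₁⁴ − T₂⁴)/(1/ε₁ + 1/ε₂ − 1).
T₁⁴ − T₂⁴ = 1.535×10¹⁰ − 1.223×10⁹ = 1.413×10¹⁰ K⁴.
1/ε₁ + 1/ε₂ − 1 = 1.351 + 1.389 − 1 = 1.740.
q = 5.67×10⁻⁸ × 1.413×10¹⁰ / 1.740.

q ≈ 460 W/m²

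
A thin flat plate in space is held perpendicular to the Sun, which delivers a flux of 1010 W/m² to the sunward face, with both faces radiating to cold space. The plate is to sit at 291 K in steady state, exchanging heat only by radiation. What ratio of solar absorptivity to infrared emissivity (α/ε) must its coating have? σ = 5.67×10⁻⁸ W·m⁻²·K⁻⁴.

α/ε ≈ 0.805

Balance: αS·A = εσ·2A·T⁴ ⇒ α/ε = 2σT⁴/S.
α/ε = 2·5.67×10⁻⁸·(291)⁴/1010 = 2·5.67×10⁻⁸·7.171×10⁹/1010.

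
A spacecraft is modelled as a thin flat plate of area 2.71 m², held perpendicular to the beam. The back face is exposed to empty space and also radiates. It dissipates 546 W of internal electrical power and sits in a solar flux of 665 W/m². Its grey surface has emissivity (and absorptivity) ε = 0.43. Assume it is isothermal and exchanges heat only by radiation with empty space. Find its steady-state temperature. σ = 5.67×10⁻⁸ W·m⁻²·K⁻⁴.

T ≈ 316 K

At steady state, absorbed solar power + internal power = radiated power.
Absorbed: α·S·A_cross = 0.43·665·2.710 = 774.9 W (cross-section A).
Total input = 774.9 + 546 = 1321 W.
Radiated: εσ·A_surf·T⁴ with A_surf = 2A = 5.420 m².
T⁴ = 1321/(0.43·5.67×10⁻⁸·5.420) = 9.996×10⁹ K⁴.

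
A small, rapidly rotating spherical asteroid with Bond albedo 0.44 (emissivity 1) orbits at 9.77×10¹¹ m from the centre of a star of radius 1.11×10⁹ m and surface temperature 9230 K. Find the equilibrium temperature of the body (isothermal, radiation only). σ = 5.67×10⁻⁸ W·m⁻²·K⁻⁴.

T ≈ 190 K

The star's surface emits σT_*⁴; at distance d the flux is S = σT_*⁴(R_*/d)².
S = 5.67×10⁻⁸·(9230)⁴·(1.11×10⁹/9.77×10¹¹)² = 531.2 W/m².
For an isothermal sphere T⁴ = (1−a)S/(4σ) = 1.312×10⁹ K⁴.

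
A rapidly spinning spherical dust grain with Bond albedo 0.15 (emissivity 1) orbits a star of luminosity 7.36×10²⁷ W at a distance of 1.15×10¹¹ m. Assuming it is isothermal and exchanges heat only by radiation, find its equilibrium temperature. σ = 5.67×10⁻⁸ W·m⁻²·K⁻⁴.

First find the stellar flux at distance d: S = L/(4πd²) = 7.36×10²⁷/(4π·(1.15×10¹¹)²) = 44290 W/m².
For an isothermal sphere, absorbed (1−a)S·πr² = emitted σ·4πr²·T⁴, so T⁴ = (1−a)S/(4σ).
T⁴ = 0.850·44290/(4·5.67×10⁻⁸) = 1.660×10¹¹ K⁴.

T ≈ 638 K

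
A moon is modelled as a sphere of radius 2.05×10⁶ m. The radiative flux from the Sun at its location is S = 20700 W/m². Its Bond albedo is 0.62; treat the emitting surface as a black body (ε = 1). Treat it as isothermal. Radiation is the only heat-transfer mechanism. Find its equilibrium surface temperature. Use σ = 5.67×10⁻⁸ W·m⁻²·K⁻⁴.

T ≈ 432 K

At equilibrium, absorbed power = emitted power.
Absorbing cross-section = πr² = 1.320×10¹³ m²; emitting surface = 4πr² = 5.281×10¹³ m² (ratio 4).
(1−a)S·A_cross = εσ·A_surf·T⁴  ⇒  T⁴ = (1−a)S/(4σ).
T⁴ = 0.380·20700/(4·5.67×10⁻⁸) = 3.468×10¹⁰ K⁴.
T = (3.468×10¹⁰)^(1/4).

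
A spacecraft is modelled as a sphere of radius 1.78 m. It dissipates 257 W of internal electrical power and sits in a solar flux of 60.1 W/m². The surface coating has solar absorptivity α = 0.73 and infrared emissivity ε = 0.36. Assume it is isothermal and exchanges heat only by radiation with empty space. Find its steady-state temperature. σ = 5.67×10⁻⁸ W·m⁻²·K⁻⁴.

T ≈ 171 K

At steady state, absorbed solar power + internal power = radiated power.
Absorbed: α·S·A_cross = 0.73·60.1·9.954 = 436.7 W (cross-section πr²).
Total input = 436.7 + 257 = 693.7 W.
Radiated: εσ·A_surf·T⁴ with A_surf = 4πr² = 39.82 m².
T⁴ = 693.7/(0.36·5.67×10⁻⁸·39.82) = 8.536×10⁸ K⁴.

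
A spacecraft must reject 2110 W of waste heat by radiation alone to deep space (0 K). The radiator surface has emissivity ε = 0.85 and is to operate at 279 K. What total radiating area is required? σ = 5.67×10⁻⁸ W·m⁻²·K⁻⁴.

P = εσA T⁴ ⇒ A = P/(εσT⁴).
T⁴ = 6.059×10⁹ K⁴.
A = 2110/(0.85 × 5.67×10⁻⁸ × 6.059×10⁹).

A ≈ 7.23 m²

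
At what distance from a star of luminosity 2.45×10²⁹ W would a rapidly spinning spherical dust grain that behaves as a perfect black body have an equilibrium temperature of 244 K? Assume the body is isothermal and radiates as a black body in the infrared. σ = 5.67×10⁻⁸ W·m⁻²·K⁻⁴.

d ≈ 4.92×10¹² m

For an isothermal black-emitting sphere, (1−a)S·πr² = σ·4πr²·T⁴ ⇒ S = 4σT⁴/(1−a).
S = 4·5.67×10⁻⁸·(244)⁴/1.00 = 803.9 W/m².
Flux falls as S = L/(4πd²), so d = √(L/(4πS)) = √(2.45×10²⁹/(4π·803.9)).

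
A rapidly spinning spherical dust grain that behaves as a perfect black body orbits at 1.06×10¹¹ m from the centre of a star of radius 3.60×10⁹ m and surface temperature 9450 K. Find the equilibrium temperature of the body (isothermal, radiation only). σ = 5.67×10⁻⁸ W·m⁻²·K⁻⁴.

The star's surface emits σT_*⁴; at distance d the flux is S = σT_*⁴(R_*/d)².
S = 5.67×10⁻⁸·(9450)⁴·(3.60×10⁹/1.06×10¹¹)² = 5.216×10⁵ W/m².
For an isothermal sphere T⁴ = (1−a)S/(4σ) = 2.300×10¹² K⁴.

T ≈ 1230 K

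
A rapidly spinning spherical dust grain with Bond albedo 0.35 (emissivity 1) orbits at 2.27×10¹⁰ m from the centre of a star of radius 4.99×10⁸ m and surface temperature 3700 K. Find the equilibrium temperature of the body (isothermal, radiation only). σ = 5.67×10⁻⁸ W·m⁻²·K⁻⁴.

The star's surface emits σT_*⁴; at distance d the flux is S = σT_*⁴(R_*/d)².
S = 5.67×10⁻⁸·(3700)⁴·(4.99×10⁸/2.27×10¹⁰)² = 5135 W/m².
For an isothermal sphere T⁴ = (1−a)S/(4σ) = 1.472×10¹⁰ K⁴.

T ≈ 348 K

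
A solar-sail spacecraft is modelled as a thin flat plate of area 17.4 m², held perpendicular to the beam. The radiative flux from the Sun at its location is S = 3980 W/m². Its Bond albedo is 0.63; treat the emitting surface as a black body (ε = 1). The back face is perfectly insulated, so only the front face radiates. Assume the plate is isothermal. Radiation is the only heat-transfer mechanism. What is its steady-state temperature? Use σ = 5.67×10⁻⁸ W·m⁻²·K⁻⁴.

T ≈ 401 K

At equilibrium, absorbed power = emitted power.
Absorbing cross-section = A = 17.40 m²; emitting surface = A = 17.40 m² (ratio 1).
(1−a)S·A_cross = εσ·A_surf·T⁴  ⇒  T⁴ = (1−a)S/(1σ).
T⁴ = 0.370·3980/(1·5.67×10⁻⁸) = 2.597×10¹⁰ K⁴.
T = (2.597×10¹⁰)^(1/4).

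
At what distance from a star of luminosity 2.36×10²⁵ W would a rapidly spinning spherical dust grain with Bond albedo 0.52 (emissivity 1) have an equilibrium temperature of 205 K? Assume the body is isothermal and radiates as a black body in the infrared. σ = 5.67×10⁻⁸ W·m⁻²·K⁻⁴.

For an isothermal black-emitting sphere, (1−a)S·πr² = σ·4πr²·T⁴ ⇒ S = 4σT⁴/(1−a).
S = 4·5.67×10⁻⁸·(205)⁴/0.480 = 834.5 W/m².
Flux falls as S = L/(4πd²), so d = √(L/(4πS)) = √(2.36×10²⁵/(4π·834.5)).

d ≈ 4.74×10¹⁰ m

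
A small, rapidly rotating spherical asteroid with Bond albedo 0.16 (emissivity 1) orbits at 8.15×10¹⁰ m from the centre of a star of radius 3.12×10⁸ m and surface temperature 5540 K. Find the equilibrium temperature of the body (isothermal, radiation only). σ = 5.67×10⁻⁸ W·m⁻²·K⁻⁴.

The star's surface emits σT_*⁴; at distance d the flux is S = σT_*⁴(R_*/d)².
S = 5.67×10⁻⁸·(5540)⁴·(3.12×10⁸/8.15×10¹⁰)² = 782.7 W/m².
For an isothermal sphere T⁴ = (1−a)S/(4σ) = 2.899×10⁹ K⁴.

T ≈ 232 K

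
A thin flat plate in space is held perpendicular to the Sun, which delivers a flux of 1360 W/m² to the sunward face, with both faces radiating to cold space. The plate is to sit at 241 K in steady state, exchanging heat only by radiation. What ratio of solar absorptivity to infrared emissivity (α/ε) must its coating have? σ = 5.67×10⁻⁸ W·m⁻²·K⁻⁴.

α/ε ≈ 0.281

Balance: αS·A = εσ·2A·T⁴ ⇒ α/ε = 2σT⁴/S.
α/ε = 2·5.67×10⁻⁸·(241)⁴/1360 = 2·5.67×10⁻⁸·3.373×10⁹/1360.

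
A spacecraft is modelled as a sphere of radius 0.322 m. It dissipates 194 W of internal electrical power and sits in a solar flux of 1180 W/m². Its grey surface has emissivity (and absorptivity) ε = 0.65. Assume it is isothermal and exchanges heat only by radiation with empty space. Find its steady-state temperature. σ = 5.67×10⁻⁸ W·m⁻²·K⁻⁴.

T ≈ 310 K

At steady state, absorbed solar power + internal power = radiated power.
Absorbed: α·S·A_cross = 0.65·1180·0.3257 = 249.8 W (cross-section πr²).
Total input = 249.8 + 194 = 443.8 W.
Radiated: εσ·A_surf·T⁴ with A_surf = 4πr² = 1.303 m².
T⁴ = 443.8/(0.65·5.67×10⁻⁸·1.303) = 9.243×10⁹ K⁴.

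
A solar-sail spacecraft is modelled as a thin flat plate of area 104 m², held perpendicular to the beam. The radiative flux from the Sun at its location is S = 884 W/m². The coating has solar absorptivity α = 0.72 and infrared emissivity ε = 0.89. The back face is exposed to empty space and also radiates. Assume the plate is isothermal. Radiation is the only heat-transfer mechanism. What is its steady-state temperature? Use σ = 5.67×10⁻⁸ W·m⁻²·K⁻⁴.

At equilibrium, absorbed power = emitted power.
Absorbing cross-section = A = 104.0 m²; emitting surface = 2A = 208.0 m² (ratio 2).
αS·A_cross = εσ·A_surf·T⁴  ⇒  T⁴ = αS/(ε·2σ).
T⁴ = 0.720·884/(0.89·2·5.67×10⁻⁸) = 6.306×10⁹ K⁴.
T = (6.306×10⁹)^(1/4).

T ≈ 282 K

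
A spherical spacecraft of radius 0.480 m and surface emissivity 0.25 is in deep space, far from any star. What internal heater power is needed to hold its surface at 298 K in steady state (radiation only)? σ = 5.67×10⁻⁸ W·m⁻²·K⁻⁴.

P ≈ 324 W

P = εσ·4πr²·T⁴.
4πr² = 2.895 m²; T⁴ = 7.886×10⁹ K⁴.
P = 0.25·5.67×10⁻⁸·2.895·7.886×10⁹.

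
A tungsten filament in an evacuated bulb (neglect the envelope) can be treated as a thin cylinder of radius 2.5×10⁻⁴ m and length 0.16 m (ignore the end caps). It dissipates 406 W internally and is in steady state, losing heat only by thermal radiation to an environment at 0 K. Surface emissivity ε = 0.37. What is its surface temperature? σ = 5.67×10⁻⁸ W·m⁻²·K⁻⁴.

T ≈ 2960 K

Steady state: internal power = radiated power, P = εσA T⁴.
Radiating area A = 2πrL = 2.513×10⁻⁴ m².
T⁴ = P/(εσA) = 406/(0.37·5.67×10⁻⁸·2.513×10⁻⁴) = 7.700×10¹³ K⁴.
T = (7.700×10¹³)^(1/4).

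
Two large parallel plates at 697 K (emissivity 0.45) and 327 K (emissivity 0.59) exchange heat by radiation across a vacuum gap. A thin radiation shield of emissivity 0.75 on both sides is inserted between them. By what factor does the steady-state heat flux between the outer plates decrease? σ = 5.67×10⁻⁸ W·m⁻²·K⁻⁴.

Without shield: q₀ = σΔ(T⁴)/(1/ε₁+1/ε₂−1) with denominator 2.917.
With shield the two gaps are in series; the resistances add: (1/ε₁+1/ε_s−1)+(1/ε_s+1/ε₂−1) = 2.556+2.028 = 4.584.
Heat-flux ratio q₀/q = 4.584/2.917.

factor ≈ 1.57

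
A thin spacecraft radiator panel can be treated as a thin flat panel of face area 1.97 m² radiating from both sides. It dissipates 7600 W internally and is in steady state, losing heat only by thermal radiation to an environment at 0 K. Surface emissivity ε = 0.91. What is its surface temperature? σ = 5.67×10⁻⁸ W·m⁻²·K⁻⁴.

T ≈ 440 K

Steady state: internal power = radiated power, P = εσA T⁴.
Radiating area A = 2·1.97 = 3.940 m².
T⁴ = P/(εσA) = 7600/(0.91·5.67×10⁻⁸·3.940) = 3.738×10¹⁰ K⁴.
T = (3.738×10¹⁰)^(1/4).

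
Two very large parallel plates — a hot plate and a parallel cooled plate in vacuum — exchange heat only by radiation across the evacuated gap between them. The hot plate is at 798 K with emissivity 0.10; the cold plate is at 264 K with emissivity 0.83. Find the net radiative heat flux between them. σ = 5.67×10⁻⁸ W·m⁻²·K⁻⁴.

For two infinite grey parallel plates, q = σ(T₁⁴ − T₂⁴)/(1/ε₁ + 1/ε₂ − 1).
T₁⁴ − T₂⁴ = 4.055×10¹¹ − 4.858×10⁹ = 4.007×10¹¹ K⁴.
1/ε₁ + 1/ε₂ − 1 = 10.00 + 1.205 − 1 = 10.20.
q = 5.67×10⁻⁸ × 4.007×10¹¹ / 10.20.

q ≈ 2230 W/m²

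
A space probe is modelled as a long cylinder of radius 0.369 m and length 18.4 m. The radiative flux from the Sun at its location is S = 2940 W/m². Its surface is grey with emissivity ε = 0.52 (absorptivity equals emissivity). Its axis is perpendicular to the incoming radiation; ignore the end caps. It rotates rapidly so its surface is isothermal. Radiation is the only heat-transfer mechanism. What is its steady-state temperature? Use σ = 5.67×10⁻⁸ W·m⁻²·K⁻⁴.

T ≈ 358 K

At equilibrium, absorbed power = emitted power.
Absorbing cross-section = 2rL = 13.58 m²; emitting surface = 2πrL = 42.66 m² (ratio π).
εS·A_cross = εσ·A_surf·T⁴  ⇒  T⁴ = S/(πσ)   (ε cancels).
T⁴ = 2940/(π·5.67×10⁻⁸) = 1.650×10¹⁰ K⁴.
T = (1.650×10¹⁰)^(1/4).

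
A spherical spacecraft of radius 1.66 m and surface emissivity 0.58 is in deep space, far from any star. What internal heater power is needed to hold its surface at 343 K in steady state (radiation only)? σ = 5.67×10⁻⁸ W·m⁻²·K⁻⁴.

P = εσ·4πr²·T⁴.
4πr² = 34.63 m²; T⁴ = 1.384×10¹⁰ K⁴.
P = 0.58·5.67×10⁻⁸·34.63·1.384×10¹⁰.

P ≈ 15800 W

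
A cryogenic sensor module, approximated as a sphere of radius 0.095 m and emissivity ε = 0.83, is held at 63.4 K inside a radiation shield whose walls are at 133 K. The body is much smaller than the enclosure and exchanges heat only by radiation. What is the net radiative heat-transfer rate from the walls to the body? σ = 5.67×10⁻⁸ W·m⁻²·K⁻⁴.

For a small grey body in a large enclosure: P_net = εσA(T_body⁴ − T_wall⁴).
A = 4πr² = 0.1134 m²; T_body⁴ − T_wall⁴ = 1.616×10⁷ − 3.129×10⁸ = -2.967×10⁸ K⁴.
|P_net| = 0.83·5.67×10⁻⁸·0.1134·2.967×10⁸.

P_net ≈ 1.58 W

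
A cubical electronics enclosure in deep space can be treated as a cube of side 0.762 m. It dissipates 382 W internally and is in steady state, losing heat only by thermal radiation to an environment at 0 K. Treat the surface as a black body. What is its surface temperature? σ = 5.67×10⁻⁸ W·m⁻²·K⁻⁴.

T ≈ 210 K

Steady state: internal power = radiated power, P = εσA T⁴.
Radiating area A = 6L² = 3.484 m².
T⁴ = P/(εσA) = 382/(1.0·5.67×10⁻⁸·3.484) = 1.934×10⁹ K⁴.
T = (1.934×10⁹)^(1/4).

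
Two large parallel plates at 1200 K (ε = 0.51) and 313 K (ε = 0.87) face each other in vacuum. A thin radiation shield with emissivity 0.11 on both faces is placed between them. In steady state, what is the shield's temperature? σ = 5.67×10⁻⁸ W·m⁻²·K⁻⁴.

In steady state the net flux on the hot side equals that on the cold side.
σ(T₁⁴−T_s⁴)/D₁ = σ(T_s⁴−T₂⁴)/D₂, with D₁ = 1/ε₁+1/ε_s−1 = 10.05, D₂ = 1/ε_s+1/ε₂−1 = 9.240.
Solve for T_s⁴: T_s⁴ = (D₂·T₁⁴ + D₁·T₂⁴)/(D₁+D₂) = 9.982×10¹¹ K⁴.

T_s ≈ 1000 K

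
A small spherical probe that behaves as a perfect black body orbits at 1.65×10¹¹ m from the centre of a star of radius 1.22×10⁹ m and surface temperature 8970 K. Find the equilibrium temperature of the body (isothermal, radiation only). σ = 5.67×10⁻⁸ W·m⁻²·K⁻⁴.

The star's surface emits σT_*⁴; at distance d the flux is S = σT_*⁴(R_*/d)².
S = 5.67×10⁻⁸·(8970)⁴·(1.22×10⁹/1.65×10¹¹)² = 20070 W/m².
For an isothermal sphere T⁴ = (1−a)S/(4σ) = 8.848×10¹⁰ K⁴.

T ≈ 545 K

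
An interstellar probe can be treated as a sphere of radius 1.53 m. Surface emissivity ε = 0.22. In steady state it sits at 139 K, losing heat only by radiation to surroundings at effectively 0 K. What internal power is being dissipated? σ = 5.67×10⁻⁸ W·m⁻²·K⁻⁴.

P ≈ 137 W

Steady state: P = εσA T⁴.
A = 4πr² = 29.42 m²; T⁴ = (139)⁴ = 3.733×10⁸ K⁴.
P = 0.22 × 5.67×10⁻⁸ × 29.42 × 3.733×10⁸.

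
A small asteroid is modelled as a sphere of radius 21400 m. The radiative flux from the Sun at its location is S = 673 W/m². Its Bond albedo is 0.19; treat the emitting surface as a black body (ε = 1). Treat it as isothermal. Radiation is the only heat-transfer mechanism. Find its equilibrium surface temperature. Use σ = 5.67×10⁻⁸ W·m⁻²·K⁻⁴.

T ≈ 221 K

At equilibrium, absorbed power = emitted power.
Absorbing cross-section = πr² = 1.439×10⁹ m²; emitting surface = 4πr² = 5.755×10⁹ m² (ratio 4).
(1−a)S·A_cross = εσ·A_surf·T⁴  ⇒  T⁴ = (1−a)S/(4σ).
T⁴ = 0.810·673/(4·5.67×10⁻⁸) = 2.404×10⁹ K⁴.
T = (2.404×10⁹)^(1/4).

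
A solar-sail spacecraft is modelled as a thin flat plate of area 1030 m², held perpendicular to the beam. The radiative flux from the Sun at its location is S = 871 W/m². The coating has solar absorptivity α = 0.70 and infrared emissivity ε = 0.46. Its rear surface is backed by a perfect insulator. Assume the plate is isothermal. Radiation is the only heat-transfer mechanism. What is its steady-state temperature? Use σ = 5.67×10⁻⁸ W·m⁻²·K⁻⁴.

At equilibrium, absorbed power = emitted power.
Absorbing cross-section = A = 1030 m²; emitting surface = A = 1030 m² (ratio 1).
αS·A_cross = εσ·A_surf·T⁴  ⇒  T⁴ = αS/(ε·1σ).
T⁴ = 0.700·871/(0.46·1·5.67×10⁻⁸) = 2.338×10¹⁰ K⁴.
T = (2.338×10¹⁰)^(1/4).

T ≈ 391 K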